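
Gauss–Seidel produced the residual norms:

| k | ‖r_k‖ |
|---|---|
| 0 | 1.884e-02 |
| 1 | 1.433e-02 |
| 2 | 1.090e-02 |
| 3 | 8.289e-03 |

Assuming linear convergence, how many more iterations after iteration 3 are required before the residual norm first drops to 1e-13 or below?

92

Rate ρ ≈ ‖r_3‖/‖r_2‖ = 8.289e-03/1.090e-02 = 0.7605.
After j more steps, ‖r_{3+j}‖ ≈ 8.289e-03·ρ^j; need ρ^j ≤ 1e-13/8.289e-03 = 1.20642e-11.
j ≥ ln(1.20642e-11)/ln(0.7605) = -25.1408/-0.27378 = 91.828.
So 92 more iterations are needed.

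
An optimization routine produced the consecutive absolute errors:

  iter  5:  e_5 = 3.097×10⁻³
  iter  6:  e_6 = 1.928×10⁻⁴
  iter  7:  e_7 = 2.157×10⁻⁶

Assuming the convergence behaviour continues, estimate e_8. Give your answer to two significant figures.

1.5e-9

First estimate the order: p ≈ ln(e_7/e_6) / ln(e_6/e_5) = ln(2.157×10⁻⁶/1.928×10⁻⁴)/ln(1.928×10⁻⁴/3.097×10⁻³) = ln(0.0111878)/ln(0.0622538) ≈ 1.6182.
Then e_8 ≈ e_7·(e_7/e_6)^p = 2.157×10⁻⁶·(0.0111878)^1.6182 = 2.157×10⁻⁶·0.000695791 ≈ 1.501e-09.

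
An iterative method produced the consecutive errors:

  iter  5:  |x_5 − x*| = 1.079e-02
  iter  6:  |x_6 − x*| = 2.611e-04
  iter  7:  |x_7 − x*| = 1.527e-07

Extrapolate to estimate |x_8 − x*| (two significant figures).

5.2e-14

First estimate the order: p ≈ ln(|x_7 − x*|/|x_6 − x*|) / ln(|x_6 − x*|/|x_5 − x*|) = ln(1.527e-07/2.611e-04)/ln(2.611e-04/1.079e-02) = ln(0.000584833)/ln(0.0241983) ≈ 2.0003.
Then |x_8 − x*| ≈ |x_7 − x*|·(|x_7 − x*|/|x_6 − x*|)^p = 1.527e-07·(0.000584833)^2.0003 = 1.527e-07·3.41267e-07 ≈ 5.211e-14.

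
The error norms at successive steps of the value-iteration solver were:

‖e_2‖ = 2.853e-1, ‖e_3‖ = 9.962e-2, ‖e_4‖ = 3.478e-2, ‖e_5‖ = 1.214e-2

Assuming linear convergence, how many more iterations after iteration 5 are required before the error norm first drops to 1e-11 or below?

Rate ρ ≈ ‖e_5‖/‖e_4‖ = 1.214e-2/3.478e-2 = 0.3491.
After j more steps, ‖e_{5+j}‖ ≈ 1.214e-2·ρ^j; need ρ^j ≤ 1e-11/1.214e-2 = 8.23723e-10.
j ≥ ln(8.23723e-10)/ln(0.3491) = -20.9172/-1.05240 = 19.876.
So 20 more iterations are needed.

20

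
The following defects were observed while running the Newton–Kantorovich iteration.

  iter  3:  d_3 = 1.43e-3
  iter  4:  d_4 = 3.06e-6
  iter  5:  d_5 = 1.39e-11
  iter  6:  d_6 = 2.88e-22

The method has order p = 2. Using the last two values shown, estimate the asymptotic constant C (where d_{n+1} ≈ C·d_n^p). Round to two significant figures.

1.5

C ≈ d_6 / d_5^2
  = 2.88e-22 / (1.39e-11)^2
  = 2.88e-22 / 1.9321e-22 ≈ 1.4906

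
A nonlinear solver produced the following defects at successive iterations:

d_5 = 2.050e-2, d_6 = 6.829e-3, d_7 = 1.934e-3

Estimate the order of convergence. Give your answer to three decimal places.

1.148

p ≈ ln(d_7/d_6) / ln(d_6/d_5)
  = ln(1.934e-3/6.829e-3) / ln(6.829e-3/2.050e-2)
  = ln(0.283204) / ln(0.333122)
  = -1.261588 / -1.099246 ≈ 1.147685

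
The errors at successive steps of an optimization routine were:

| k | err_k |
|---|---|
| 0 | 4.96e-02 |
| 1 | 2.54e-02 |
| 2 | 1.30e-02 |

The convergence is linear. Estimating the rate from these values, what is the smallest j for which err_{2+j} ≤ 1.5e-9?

24

Rate ρ ≈ err_2/err_1 = 1.30e-02/2.54e-02 = 0.5118.
After j more steps, err_{2+j} ≈ 1.30e-02·ρ^j; need ρ^j ≤ 1.5e-9/1.30e-02 = 1.15385e-07.
j ≥ ln(1.15385e-07)/ln(0.5118) = -15.9750/-0.66982 = 23.850.
So 24 more iterations are needed.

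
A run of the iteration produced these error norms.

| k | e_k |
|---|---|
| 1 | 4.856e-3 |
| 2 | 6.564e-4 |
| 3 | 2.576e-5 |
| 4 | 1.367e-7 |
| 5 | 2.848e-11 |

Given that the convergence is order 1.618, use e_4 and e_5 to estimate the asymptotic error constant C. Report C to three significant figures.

3.64

C ≈ e_5 / e_4^1.618
  = 2.848e-11 / (1.367e-7)^1.618
  = 2.848e-11 / 7.82841e-12 ≈ 3.638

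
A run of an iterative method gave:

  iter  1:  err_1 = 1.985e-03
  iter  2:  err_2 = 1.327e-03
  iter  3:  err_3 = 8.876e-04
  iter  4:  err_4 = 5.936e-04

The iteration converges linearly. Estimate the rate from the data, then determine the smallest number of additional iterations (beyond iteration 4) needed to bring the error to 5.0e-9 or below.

Rate ρ ≈ err_4/err_3 = 5.936e-04/8.876e-04 = 0.6688.
After j more steps, err_{4+j} ≈ 5.936e-04·ρ^j; need ρ^j ≤ 5.0e-9/5.936e-04 = 8.42318e-06.
j ≥ ln(8.42318e-06)/ln(0.6688) = -11.6845/-0.40227 = 29.046.
So 30 more iterations are needed.

30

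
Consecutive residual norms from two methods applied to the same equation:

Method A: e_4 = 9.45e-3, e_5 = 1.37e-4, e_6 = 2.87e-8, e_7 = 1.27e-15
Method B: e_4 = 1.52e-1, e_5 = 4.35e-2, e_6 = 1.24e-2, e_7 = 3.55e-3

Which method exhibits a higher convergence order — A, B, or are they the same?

Method A: p ≈ ln(1.27e-15/2.87e-8)/ln(2.87e-8/1.37e-4) ≈ 2.00.
Method B: p ≈ ln(3.55e-3/1.24e-2)/ln(1.24e-2/4.35e-2) ≈ 1.00.
Method A has the higher order (≈2.0 vs ≈1.0).

A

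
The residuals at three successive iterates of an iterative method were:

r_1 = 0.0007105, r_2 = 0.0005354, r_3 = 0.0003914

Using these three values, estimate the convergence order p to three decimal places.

1.107

p ≈ ln(r_3/r_2) / ln(r_2/r_1)
  = ln(0.0003914/0.0005354) / ln(0.0005354/0.0007105)
  = ln(0.731042) / ln(0.753554)
  = -0.313284 / -0.282955 ≈ 1.107187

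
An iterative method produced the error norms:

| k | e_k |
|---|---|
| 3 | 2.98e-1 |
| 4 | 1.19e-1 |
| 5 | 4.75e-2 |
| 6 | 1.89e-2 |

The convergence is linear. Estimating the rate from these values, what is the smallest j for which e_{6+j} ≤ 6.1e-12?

24

Rate ρ ≈ e_6/e_5 = 1.89e-2/4.75e-2 = 0.3979.
After j more steps, e_{6+j} ≈ 1.89e-2·ρ^j; need ρ^j ≤ 6.1e-12/1.89e-2 = 3.22751e-10.
j ≥ ln(3.22751e-10)/ln(0.3979) = -21.8541/-0.92155 = 23.715.
So 24 more iterations are needed.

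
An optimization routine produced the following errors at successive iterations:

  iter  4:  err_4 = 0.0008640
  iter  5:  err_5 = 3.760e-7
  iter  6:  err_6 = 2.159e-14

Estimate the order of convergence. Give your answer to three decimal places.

p ≈ ln(err_6/err_5) / ln(err_5/err_4)
  = ln(2.159e-14/3.760e-7) / ln(3.760e-7/0.0008640)
  = ln(5.74202e-08) / ln(0.000435185)
  = -16.672870 / -7.739739 ≈ 2.154190

2.154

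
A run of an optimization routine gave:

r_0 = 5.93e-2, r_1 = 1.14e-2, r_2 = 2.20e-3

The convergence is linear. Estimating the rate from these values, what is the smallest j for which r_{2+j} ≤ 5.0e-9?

8

Rate ρ ≈ r_2/r_1 = 2.20e-3/1.14e-2 = 0.1930.
After j more steps, r_{2+j} ≈ 2.20e-3·ρ^j; need ρ^j ≤ 5.0e-9/2.20e-3 = 2.27273e-06.
j ≥ ln(2.27273e-06)/ln(0.1930) = -12.9945/-1.64507 = 7.899.
So 8 more iterations are needed.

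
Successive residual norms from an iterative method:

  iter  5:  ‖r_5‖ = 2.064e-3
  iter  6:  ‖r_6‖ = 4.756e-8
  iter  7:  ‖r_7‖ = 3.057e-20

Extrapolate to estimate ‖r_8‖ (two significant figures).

First estimate the order: p ≈ ln(‖r_7‖/‖r_6‖) / ln(‖r_6‖/‖r_5‖) = ln(3.057e-20/4.756e-8)/ln(4.756e-8/2.064e-3) = ln(6.42767e-13)/ln(2.30426e-05) ≈ 2.6290.
Then ‖r_8‖ ≈ ‖r_7‖·(‖r_7‖/‖r_6‖)^p = 3.057e-20·(6.42767e-13)^2.6290 = 3.057e-20·8.85876e-33 ≈ 2.708e-52.

2.7e-52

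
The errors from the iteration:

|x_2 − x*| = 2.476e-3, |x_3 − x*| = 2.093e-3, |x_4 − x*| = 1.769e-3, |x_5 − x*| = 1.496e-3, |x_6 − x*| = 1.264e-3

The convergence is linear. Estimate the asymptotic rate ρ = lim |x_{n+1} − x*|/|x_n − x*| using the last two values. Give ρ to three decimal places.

0.845

ρ ≈ |x_6 − x*|/|x_5 − x*| = 1.264e-3/1.496e-3 = 0.84492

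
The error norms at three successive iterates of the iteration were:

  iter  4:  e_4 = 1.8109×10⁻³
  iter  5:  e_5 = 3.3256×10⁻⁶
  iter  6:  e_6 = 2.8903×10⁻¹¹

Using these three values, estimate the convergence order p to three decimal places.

p ≈ ln(e_6/e_5) / ln(e_5/e_4)
  = ln(2.8903×10⁻¹¹/3.3256×10⁻⁶) / ln(3.3256×10⁻⁶/1.8109×10⁻³)
  = ln(8.69106e-06) / ln(0.00183643)
  = -11.653216 / -6.299932 ≈ 1.849737

1.850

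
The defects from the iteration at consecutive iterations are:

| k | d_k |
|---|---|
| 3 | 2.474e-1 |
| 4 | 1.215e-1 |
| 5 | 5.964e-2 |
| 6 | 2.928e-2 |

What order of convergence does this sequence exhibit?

1

Consecutive ratios: d_6/d_5 = 2.928e-2/5.964e-2 = 0.490946, d_5/d_4 = 5.964e-2/1.215e-1 = 0.490864.
p ≈ ln(0.490946)/ln(0.490864) = -0.7114/-0.7116 ≈ 1.00.
So the convergence is linear (order 1).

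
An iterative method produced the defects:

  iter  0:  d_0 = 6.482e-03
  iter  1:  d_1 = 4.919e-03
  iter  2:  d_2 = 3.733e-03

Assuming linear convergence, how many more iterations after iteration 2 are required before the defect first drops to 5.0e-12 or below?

Rate ρ ≈ d_2/d_1 = 3.733e-03/4.919e-03 = 0.7589.
After j more steps, d_{2+j} ≈ 3.733e-03·ρ^j; need ρ^j ≤ 5.0e-12/3.733e-03 = 1.33941e-09.
j ≥ ln(1.33941e-09)/ln(0.7589) = -20.4310/-0.27589 = 74.055.
So 75 more iterations are needed.

75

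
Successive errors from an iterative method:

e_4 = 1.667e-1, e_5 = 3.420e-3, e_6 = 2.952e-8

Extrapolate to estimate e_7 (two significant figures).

First estimate the order: p ≈ ln(e_6/e_5) / ln(e_5/e_4) = ln(2.952e-8/3.420e-3)/ln(3.420e-3/1.667e-1) = ln(8.63158e-06)/ln(0.0205159) ≈ 3.0001.
Then e_7 ≈ e_6·(e_6/e_5)^p = 2.952e-8·(8.63158e-06)^3.0001 = 2.952e-8·6.42339e-16 ≈ 1.896e-23.

1.9e-23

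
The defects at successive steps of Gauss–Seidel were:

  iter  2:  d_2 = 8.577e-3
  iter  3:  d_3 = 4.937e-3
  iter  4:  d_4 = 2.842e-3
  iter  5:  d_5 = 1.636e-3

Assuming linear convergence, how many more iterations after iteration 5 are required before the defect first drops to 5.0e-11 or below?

Rate ρ ≈ d_5/d_4 = 1.636e-3/2.842e-3 = 0.5757.
After j more steps, d_{5+j} ≈ 1.636e-3·ρ^j; need ρ^j ≤ 5.0e-11/1.636e-3 = 3.05623e-08.
j ≥ ln(3.05623e-08)/ln(0.5757) = -17.3035/-0.55217 = 31.337.
So 32 more iterations are needed.

32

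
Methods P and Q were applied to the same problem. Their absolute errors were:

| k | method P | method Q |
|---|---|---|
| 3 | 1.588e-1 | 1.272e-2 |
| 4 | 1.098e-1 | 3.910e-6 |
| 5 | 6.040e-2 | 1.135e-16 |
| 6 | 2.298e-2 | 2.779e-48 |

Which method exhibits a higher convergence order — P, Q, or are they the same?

Q

Method P: p ≈ ln(2.298e-2/6.040e-2)/ln(6.040e-2/1.098e-1) ≈ 1.62.
Method Q: p ≈ ln(2.779e-48/1.135e-16)/ln(1.135e-16/3.910e-6) ≈ 3.00.
Method Q has the higher order (≈3.0 vs ≈1.6).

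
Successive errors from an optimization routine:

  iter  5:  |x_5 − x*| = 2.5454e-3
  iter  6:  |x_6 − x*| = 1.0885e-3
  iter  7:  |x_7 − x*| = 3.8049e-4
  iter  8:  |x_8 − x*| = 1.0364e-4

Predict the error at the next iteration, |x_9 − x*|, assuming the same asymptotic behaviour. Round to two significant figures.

2.1e-5

First estimate the order: p ≈ ln(|x_8 − x*|/|x_7 − x*|) / ln(|x_7 − x*|/|x_6 − x*|) = ln(1.0364e-4/3.8049e-4)/ln(3.8049e-4/1.0885e-3) = ln(0.272386)/ln(0.349554) ≈ 1.2373.
Then |x_9 − x*| ≈ |x_8 − x*|·(|x_8 − x*|/|x_7 − x*|)^p = 1.0364e-4·(0.272386)^1.2373 = 1.0364e-4·0.200057 ≈ 2.073e-05.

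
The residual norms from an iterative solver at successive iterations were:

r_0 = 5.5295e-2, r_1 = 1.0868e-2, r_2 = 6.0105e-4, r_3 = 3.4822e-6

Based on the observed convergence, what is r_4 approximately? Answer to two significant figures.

3.6e-10

First estimate the order: p ≈ ln(r_3/r_2) / ln(r_2/r_1) = ln(3.4822e-6/6.0105e-4)/ln(6.0105e-4/1.0868e-2) = ln(0.00579353)/ln(0.0553046) ≈ 1.7793.
Then r_4 ≈ r_3·(r_3/r_2)^p = 3.4822e-6·(0.00579353)^1.7793 = 3.4822e-6·0.000104618 ≈ 3.643e-10.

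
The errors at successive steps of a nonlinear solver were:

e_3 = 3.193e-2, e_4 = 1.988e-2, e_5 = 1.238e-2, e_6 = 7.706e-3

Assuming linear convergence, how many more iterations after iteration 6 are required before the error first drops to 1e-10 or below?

Rate ρ ≈ e_6/e_5 = 7.706e-3/1.238e-2 = 0.6225.
After j more steps, e_{6+j} ≈ 7.706e-3·ρ^j; need ρ^j ≤ 1e-10/7.706e-3 = 1.29769e-08.
j ≥ ln(1.29769e-08)/ln(0.6225) = -18.1601/-0.47401 = 38.312.
So 39 more iterations are needed.

39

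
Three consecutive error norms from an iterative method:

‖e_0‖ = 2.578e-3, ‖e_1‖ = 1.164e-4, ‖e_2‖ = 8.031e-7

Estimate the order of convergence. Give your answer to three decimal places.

p ≈ ln(‖e_2‖/‖e_1‖) / ln(‖e_1‖/‖e_0‖)
  = ln(8.031e-7/1.164e-4) / ln(1.164e-4/2.578e-3)
  = ln(0.00689948) / ln(0.0451513)
  = -4.976309 / -3.097736 ≈ 1.606434

1.606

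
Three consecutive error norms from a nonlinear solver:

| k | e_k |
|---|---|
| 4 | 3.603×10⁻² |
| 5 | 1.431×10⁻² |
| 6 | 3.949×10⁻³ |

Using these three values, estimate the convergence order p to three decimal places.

1.394

p ≈ ln(e_6/e_5) / ln(e_5/e_4)
  = ln(3.949×10⁻³/1.431×10⁻²) / ln(1.431×10⁻²/3.603×10⁻²)
  = ln(0.275961) / ln(0.397169)
  = -1.287496 / -0.923393 ≈ 1.394310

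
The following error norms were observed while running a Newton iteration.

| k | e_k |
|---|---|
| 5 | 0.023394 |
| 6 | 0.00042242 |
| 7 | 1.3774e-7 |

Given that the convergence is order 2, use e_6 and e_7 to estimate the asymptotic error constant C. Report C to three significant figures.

0.772

C ≈ e_7 / e_6^2
  = 1.3774e-7 / (0.00042242)^2
  = 1.3774e-7 / 1.78439e-07 ≈ 0.77192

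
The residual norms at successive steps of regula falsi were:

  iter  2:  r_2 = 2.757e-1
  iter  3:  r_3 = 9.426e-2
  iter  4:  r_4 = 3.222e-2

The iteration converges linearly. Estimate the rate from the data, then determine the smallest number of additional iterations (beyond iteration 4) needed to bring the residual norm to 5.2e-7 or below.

11

Rate ρ ≈ r_4/r_3 = 3.222e-2/9.426e-2 = 0.3418.
After j more steps, r_{4+j} ≈ 3.222e-2·ρ^j; need ρ^j ≤ 5.2e-7/3.222e-2 = 1.6139e-05.
j ≥ ln(1.6139e-05)/ln(0.3418) = -11.0343/-1.07353 = 10.279.
So 11 more iterations are needed.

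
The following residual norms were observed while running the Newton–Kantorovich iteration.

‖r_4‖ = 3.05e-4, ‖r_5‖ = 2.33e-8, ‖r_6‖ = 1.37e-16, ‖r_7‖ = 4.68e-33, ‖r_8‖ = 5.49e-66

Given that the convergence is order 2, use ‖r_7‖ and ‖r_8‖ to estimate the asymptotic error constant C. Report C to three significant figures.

0.251

C ≈ ‖r_8‖ / ‖r_7‖^2
  = 5.49e-66 / (4.68e-33)^2
  = 5.49e-66 / 2.19024e-65 ≈ 0.25066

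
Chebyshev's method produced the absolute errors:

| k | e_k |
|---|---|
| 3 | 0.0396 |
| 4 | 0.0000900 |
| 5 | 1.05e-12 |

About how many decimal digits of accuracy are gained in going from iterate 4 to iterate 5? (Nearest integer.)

8

Digits gained ≈ log₁₀(e_4/e_5) = log₁₀(0.0000900/1.05e-12) = log₁₀(8.57143e+07) ≈ 7.933.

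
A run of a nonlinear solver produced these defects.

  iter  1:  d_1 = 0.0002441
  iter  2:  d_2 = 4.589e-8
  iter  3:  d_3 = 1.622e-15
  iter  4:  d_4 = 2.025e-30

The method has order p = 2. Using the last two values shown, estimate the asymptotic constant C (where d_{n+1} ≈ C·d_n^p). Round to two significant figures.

C ≈ d_4 / d_3^2
  = 2.025e-30 / (1.622e-15)^2
  = 2.025e-30 / 2.63088e-30 ≈ 0.7697

0.77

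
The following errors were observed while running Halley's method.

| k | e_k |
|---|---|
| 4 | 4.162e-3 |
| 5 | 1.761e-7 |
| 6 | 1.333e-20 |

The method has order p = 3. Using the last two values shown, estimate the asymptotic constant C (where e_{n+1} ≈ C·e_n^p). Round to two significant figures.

2.4

C ≈ e_6 / e_5^3
  = 1.333e-20 / (1.761e-7)^3
  = 1.333e-20 / 5.46107e-21 ≈ 2.4409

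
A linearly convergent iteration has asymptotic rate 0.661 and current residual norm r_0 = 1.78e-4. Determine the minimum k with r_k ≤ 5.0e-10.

31

After k steps, r_k ≈ 1.78e-4·0.661^k.
Need 0.661^k ≤ 5.0e-10/1.78e-4 = 2.80899e-06.
k ≥ ln(2.80899e-06)/ln(0.661) = -12.7827/-0.41400 = 30.876.
Smallest integer k = 31.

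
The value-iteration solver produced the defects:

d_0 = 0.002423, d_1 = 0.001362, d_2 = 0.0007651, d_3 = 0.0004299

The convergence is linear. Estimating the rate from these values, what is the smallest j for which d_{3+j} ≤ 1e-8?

19

Rate ρ ≈ d_3/d_2 = 0.0004299/0.0007651 = 0.5619.
After j more steps, d_{3+j} ≈ 0.0004299·ρ^j; need ρ^j ≤ 1e-8/0.0004299 = 2.32612e-05.
j ≥ ln(2.32612e-05)/ln(0.5619) = -10.6687/-0.57643 = 18.508.
So 19 more iterations are needed.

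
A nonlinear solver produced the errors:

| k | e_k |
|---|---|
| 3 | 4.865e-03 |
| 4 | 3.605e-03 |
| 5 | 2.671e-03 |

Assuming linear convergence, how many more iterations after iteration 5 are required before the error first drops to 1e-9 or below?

Rate ρ ≈ e_5/e_4 = 2.671e-03/3.605e-03 = 0.7409.
After j more steps, e_{5+j} ≈ 2.671e-03·ρ^j; need ρ^j ≤ 1e-9/2.671e-03 = 3.74392e-07.
j ≥ ln(3.74392e-07)/ln(0.7409) = -14.7980/-0.29989 = 49.345.
So 50 more iterations are needed.

50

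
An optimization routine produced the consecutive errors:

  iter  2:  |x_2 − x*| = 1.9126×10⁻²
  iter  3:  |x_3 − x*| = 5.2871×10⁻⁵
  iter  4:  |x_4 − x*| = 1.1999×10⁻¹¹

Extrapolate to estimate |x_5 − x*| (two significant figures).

6.7e-29

First estimate the order: p ≈ ln(|x_4 − x*|/|x_3 − x*|) / ln(|x_3 − x*|/|x_2 − x*|) = ln(1.1999×10⁻¹¹/5.2871×10⁻⁵)/ln(5.2871×10⁻⁵/1.9126×10⁻²) = ln(2.26949e-07)/ln(0.00276435) ≈ 2.5970.
Then |x_5 − x*| ≈ |x_4 − x*|·(|x_4 − x*|/|x_3 − x*|)^p = 1.1999×10⁻¹¹·(2.26949e-07)^2.5970 = 1.1999×10⁻¹¹·5.56347e-18 ≈ 6.676e-29.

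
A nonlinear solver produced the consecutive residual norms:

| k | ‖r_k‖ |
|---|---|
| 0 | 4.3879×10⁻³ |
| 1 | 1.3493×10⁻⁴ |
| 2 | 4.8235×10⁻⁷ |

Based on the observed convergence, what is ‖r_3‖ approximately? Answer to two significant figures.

First estimate the order: p ≈ ln(‖r_2‖/‖r_1‖) / ln(‖r_1‖/‖r_0‖) = ln(4.8235×10⁻⁷/1.3493×10⁻⁴)/ln(1.3493×10⁻⁴/4.3879×10⁻³) = ln(0.00357482)/ln(0.0307505) ≈ 1.6181.
Then ‖r_3‖ ≈ ‖r_2‖·(‖r_2‖/‖r_1‖)^p = 4.8235×10⁻⁷·(0.00357482)^1.6181 = 4.8235×10⁻⁷·0.00010988 ≈ 5.3e-11.

5.3e-11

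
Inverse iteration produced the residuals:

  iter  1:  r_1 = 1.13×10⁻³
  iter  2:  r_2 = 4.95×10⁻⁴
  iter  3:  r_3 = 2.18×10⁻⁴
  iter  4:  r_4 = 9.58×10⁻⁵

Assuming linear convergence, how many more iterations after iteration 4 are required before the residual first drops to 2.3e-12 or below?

Rate ρ ≈ r_4/r_3 = 9.58×10⁻⁵/2.18×10⁻⁴ = 0.4394.
After j more steps, r_{4+j} ≈ 9.58×10⁻⁵·ρ^j; need ρ^j ≤ 2.3e-12/9.58×10⁻⁵ = 2.40084e-08.
j ≥ ln(2.40084e-08)/ln(0.4394) = -17.5449/-0.82235 = 21.335.
So 22 more iterations are needed.

22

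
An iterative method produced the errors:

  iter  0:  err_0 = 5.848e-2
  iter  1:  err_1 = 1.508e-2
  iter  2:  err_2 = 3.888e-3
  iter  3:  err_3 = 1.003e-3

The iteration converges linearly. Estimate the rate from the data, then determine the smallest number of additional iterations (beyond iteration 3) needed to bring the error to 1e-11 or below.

14

Rate ρ ≈ err_3/err_2 = 1.003e-3/3.888e-3 = 0.2580.
After j more steps, err_{3+j} ≈ 1.003e-3·ρ^j; need ρ^j ≤ 1e-11/1.003e-3 = 9.97009e-09.
j ≥ ln(9.97009e-09)/ln(0.2580) = -18.4237/-1.35480 = 13.599.
So 14 more iterations are needed.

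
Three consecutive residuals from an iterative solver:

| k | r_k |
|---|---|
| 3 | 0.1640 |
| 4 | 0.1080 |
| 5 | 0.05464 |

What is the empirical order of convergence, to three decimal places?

1.631

p ≈ ln(r_5/r_4) / ln(r_4/r_3)
  = ln(0.05464/0.1080) / ln(0.1080/0.1640)
  = ln(0.505926) / ln(0.658537)
  = -0.681365 / -0.417735 ≈ 1.631094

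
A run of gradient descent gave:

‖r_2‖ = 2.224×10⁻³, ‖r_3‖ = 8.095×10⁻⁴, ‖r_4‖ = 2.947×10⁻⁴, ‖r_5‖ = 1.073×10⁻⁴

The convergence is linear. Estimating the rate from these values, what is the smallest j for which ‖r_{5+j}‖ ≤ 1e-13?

Rate ρ ≈ ‖r_5‖/‖r_4‖ = 1.073×10⁻⁴/2.947×10⁻⁴ = 0.3641.
After j more steps, ‖r_{5+j}‖ ≈ 1.073×10⁻⁴·ρ^j; need ρ^j ≤ 1e-13/1.073×10⁻⁴ = 9.31966e-10.
j ≥ ln(9.31966e-10)/ln(0.3641) = -20.7937/-1.01033 = 20.581.
So 21 more iterations are needed.

21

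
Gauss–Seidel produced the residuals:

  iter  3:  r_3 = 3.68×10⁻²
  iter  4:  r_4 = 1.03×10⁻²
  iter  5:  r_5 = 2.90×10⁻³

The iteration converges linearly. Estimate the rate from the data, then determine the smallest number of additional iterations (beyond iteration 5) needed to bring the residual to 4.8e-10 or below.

Rate ρ ≈ r_5/r_4 = 2.90×10⁻³/1.03×10⁻² = 0.2816.
After j more steps, r_{5+j} ≈ 2.90×10⁻³·ρ^j; need ρ^j ≤ 4.8e-10/2.90×10⁻³ = 1.65517e-07.
j ≥ ln(1.65517e-07)/ln(0.2816) = -15.6142/-1.26727 = 12.321.
So 13 more iterations are needed.

13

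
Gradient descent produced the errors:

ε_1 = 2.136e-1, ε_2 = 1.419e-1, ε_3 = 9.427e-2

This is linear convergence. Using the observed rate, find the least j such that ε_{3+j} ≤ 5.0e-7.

Rate ρ ≈ ε_3/ε_2 = 9.427e-2/1.419e-1 = 0.6643.
After j more steps, ε_{3+j} ≈ 9.427e-2·ρ^j; need ρ^j ≤ 5.0e-7/9.427e-2 = 5.30391e-06.
j ≥ ln(5.30391e-06)/ln(0.6643) = -12.1471/-0.40902 = 29.698.
So 30 more iterations are needed.

30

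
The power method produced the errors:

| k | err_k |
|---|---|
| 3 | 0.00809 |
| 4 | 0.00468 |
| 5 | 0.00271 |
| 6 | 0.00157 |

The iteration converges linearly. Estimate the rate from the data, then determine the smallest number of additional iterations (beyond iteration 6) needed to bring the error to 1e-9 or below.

Rate ρ ≈ err_6/err_5 = 0.00157/0.00271 = 0.5793.
After j more steps, err_{6+j} ≈ 0.00157·ρ^j; need ρ^j ≤ 1e-9/0.00157 = 6.36943e-07.
j ≥ ln(6.36943e-07)/ln(0.5793) = -14.2666/-0.54593 = 26.133.
So 27 more iterations are needed.

27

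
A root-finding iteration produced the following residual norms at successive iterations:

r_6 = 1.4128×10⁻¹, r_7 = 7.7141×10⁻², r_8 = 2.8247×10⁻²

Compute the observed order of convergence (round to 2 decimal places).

1.66

p ≈ ln(r_8/r_7) / ln(r_7/r_6)
  = ln(2.8247×10⁻²/7.7141×10⁻²) / ln(7.7141×10⁻²/1.4128×10⁻¹)
  = ln(0.366174) / ln(0.546015)
  = -1.00465 / -0.60511 ≈ 1.66028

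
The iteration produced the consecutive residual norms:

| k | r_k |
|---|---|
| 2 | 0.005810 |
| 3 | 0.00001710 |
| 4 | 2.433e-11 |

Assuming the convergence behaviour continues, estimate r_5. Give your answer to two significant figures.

First estimate the order: p ≈ ln(r_4/r_3) / ln(r_3/r_2) = ln(2.433e-11/0.00001710)/ln(0.00001710/0.005810) = ln(1.42281e-06)/ln(0.0029432) ≈ 2.3099.
Then r_5 ≈ r_4·(r_4/r_3)^p = 2.433e-11·(1.42281e-06)^2.3099 = 2.433e-11·3.12143e-14 ≈ 7.594e-25.

7.6e-25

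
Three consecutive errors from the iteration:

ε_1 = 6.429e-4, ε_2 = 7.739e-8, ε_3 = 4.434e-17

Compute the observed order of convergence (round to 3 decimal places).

2.358

p ≈ ln(ε_3/ε_2) / ln(ε_2/ε_1)
  = ln(4.434e-17/7.739e-8) / ln(7.739e-8/6.429e-4)
  = ln(5.72942e-10) / ln(0.000120376)
  = -21.280237 / -9.024890 ≈ 2.357950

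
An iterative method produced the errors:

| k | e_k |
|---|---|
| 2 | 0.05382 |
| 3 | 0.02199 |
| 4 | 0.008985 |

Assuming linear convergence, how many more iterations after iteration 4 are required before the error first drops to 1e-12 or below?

Rate ρ ≈ e_4/e_3 = 0.008985/0.02199 = 0.4086.
After j more steps, e_{4+j} ≈ 0.008985·ρ^j; need ρ^j ≤ 1e-12/0.008985 = 1.11297e-10.
j ≥ ln(1.11297e-10)/ln(0.4086) = -22.9188/-0.89502 = 25.607.
So 26 more iterations are needed.

26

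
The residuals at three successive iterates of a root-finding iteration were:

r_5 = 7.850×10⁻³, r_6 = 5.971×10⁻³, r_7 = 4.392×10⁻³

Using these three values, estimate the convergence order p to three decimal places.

p ≈ ln(r_7/r_6) / ln(r_6/r_5)
  = ln(4.392×10⁻³/5.971×10⁻³) / ln(5.971×10⁻³/7.850×10⁻³)
  = ln(0.735555) / ln(0.760637)
  = -0.307130 / -0.273599 ≈ 1.122555

1.123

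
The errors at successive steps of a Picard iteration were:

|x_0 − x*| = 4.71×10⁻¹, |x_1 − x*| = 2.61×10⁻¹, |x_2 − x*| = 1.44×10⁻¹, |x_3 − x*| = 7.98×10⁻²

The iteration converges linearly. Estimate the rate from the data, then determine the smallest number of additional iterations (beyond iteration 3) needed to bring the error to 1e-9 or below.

Rate ρ ≈ |x_3 − x*|/|x_2 − x*| = 7.98×10⁻²/1.44×10⁻¹ = 0.5542.
After j more steps, |x_{3+j} − x*| ≈ 7.98×10⁻²·ρ^j; need ρ^j ≤ 1e-9/7.98×10⁻² = 1.25313e-08.
j ≥ ln(1.25313e-08)/ln(0.5542) = -18.1950/-0.59023 = 30.827.
So 31 more iterations are needed.

31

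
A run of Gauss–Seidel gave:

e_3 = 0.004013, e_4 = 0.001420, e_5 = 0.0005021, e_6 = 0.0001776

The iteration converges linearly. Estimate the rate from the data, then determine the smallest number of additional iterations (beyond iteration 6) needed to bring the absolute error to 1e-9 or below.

Rate ρ ≈ e_6/e_5 = 0.0001776/0.0005021 = 0.3537.
After j more steps, e_{6+j} ≈ 0.0001776·ρ^j; need ρ^j ≤ 1e-9/0.0001776 = 5.63063e-06.
j ≥ ln(5.63063e-06)/ln(0.3537) = -12.0873/-1.03931 = 11.630.
So 12 more iterations are needed.

12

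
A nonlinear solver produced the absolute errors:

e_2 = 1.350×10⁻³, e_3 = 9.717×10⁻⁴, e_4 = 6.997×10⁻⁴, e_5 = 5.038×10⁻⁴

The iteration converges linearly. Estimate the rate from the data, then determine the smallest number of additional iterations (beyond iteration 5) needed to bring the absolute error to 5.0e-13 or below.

64

Rate ρ ≈ e_5/e_4 = 5.038×10⁻⁴/6.997×10⁻⁴ = 0.7200.
After j more steps, e_{5+j} ≈ 5.038×10⁻⁴·ρ^j; need ρ^j ≤ 5.0e-13/5.038×10⁻⁴ = 9.92457e-10.
j ≥ ln(9.92457e-10)/ln(0.7200) = -20.7308/-0.32850 = 63.107.
So 64 more iterations are needed.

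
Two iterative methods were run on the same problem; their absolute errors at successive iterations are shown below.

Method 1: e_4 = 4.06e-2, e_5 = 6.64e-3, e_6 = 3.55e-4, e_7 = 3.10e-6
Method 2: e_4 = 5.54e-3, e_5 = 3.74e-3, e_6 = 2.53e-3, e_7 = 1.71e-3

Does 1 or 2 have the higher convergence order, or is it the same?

1

Method 1: p ≈ ln(3.10e-6/3.55e-4)/ln(3.55e-4/6.64e-3) ≈ 1.62.
Method 2: p ≈ ln(1.71e-3/2.53e-3)/ln(2.53e-3/3.74e-3) ≈ 1.00.
Method 1 has the higher order (≈1.6 vs ≈1.0).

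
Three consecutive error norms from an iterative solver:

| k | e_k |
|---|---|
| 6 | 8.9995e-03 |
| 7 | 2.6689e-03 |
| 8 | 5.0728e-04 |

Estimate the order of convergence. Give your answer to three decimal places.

1.366

p ≈ ln(e_8/e_7) / ln(e_7/e_6)
  = ln(5.0728e-04/2.6689e-03) / ln(2.6689e-03/8.9995e-03)
  = ln(0.190071) / ln(0.296561)
  = -1.660358 / -1.215502 ≈ 1.365985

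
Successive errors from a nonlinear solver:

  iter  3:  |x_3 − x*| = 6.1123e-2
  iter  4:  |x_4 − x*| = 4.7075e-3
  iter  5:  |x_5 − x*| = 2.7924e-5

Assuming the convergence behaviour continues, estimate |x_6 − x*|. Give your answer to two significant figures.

9.8e-10

First estimate the order: p ≈ ln(|x_5 − x*|/|x_4 − x*|) / ln(|x_4 − x*|/|x_3 − x*|) = ln(2.7924e-5/4.7075e-3)/ln(4.7075e-3/6.1123e-2) = ln(0.00593181)/ln(0.0770168) ≈ 2.0000.
Then |x_6 − x*| ≈ |x_5 − x*|·(|x_5 − x*|/|x_4 − x*|)^p = 2.7924e-5·(0.00593181)^2.0000 = 2.7924e-5·3.51864e-05 ≈ 9.825e-10.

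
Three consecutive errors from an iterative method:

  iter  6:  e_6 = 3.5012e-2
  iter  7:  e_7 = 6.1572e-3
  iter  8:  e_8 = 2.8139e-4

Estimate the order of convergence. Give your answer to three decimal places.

p ≈ ln(e_8/e_7) / ln(e_7/e_6)
  = ln(2.8139e-4/6.1572e-3) / ln(6.1572e-3/3.5012e-2)
  = ln(0.045701) / ln(0.17586)
  = -3.085635 / -1.738067 ≈ 1.775326

1.775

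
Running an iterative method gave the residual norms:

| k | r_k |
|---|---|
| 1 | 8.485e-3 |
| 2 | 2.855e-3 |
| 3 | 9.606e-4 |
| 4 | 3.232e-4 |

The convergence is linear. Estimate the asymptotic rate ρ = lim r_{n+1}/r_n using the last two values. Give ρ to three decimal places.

ρ ≈ r_4/r_3 = 3.232e-4/9.606e-4 = 0.33646

0.336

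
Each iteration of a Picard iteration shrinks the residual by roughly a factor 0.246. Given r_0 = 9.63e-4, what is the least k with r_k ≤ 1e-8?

After k steps, r_k ≈ 9.63e-4·0.246^k.
Need 0.246^k ≤ 1e-8/9.63e-4 = 1.03842e-05.
k ≥ ln(1.03842e-05)/ln(0.246) = -11.4752/-1.40242 = 8.182.
Smallest integer k = 9.

9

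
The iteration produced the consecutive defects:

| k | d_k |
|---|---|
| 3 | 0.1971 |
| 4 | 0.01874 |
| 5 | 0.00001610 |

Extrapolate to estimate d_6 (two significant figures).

1.0e-14

First estimate the order: p ≈ ln(d_5/d_4) / ln(d_4/d_3) = ln(0.00001610/0.01874)/ln(0.01874/0.1971) = ln(0.000859125)/ln(0.0950786) ≈ 3.0002.
Then d_6 ≈ d_5·(d_5/d_4)^p = 0.00001610·(0.000859125)^3.0002 = 0.00001610·6.33222e-10 ≈ 1.019e-14.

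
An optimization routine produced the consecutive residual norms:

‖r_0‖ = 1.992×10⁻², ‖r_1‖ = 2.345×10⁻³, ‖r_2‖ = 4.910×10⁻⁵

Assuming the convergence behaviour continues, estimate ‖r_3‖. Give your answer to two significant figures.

First estimate the order: p ≈ ln(‖r_2‖/‖r_1‖) / ln(‖r_1‖/‖r_0‖) = ln(4.910×10⁻⁵/2.345×10⁻³)/ln(2.345×10⁻³/1.992×10⁻²) = ln(0.0209382)/ln(0.117721) ≈ 1.8071.
Then ‖r_3‖ ≈ ‖r_2‖·(‖r_2‖/‖r_1‖)^p = 4.910×10⁻⁵·(0.0209382)^1.8071 = 4.910×10⁻⁵·0.000924207 ≈ 4.538e-08.

4.5e-8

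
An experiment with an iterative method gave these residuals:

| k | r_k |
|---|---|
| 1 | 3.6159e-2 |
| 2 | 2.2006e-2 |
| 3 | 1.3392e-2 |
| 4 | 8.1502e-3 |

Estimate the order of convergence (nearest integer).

Consecutive ratios: r_4/r_3 = 8.1502e-3/1.3392e-2 = 0.608587, r_3/r_2 = 1.3392e-2/2.2006e-2 = 0.608561.
p ≈ ln(0.608587)/ln(0.608561) = -0.4966/-0.4967 ≈ 1.00.
So the convergence is linear (order 1).

1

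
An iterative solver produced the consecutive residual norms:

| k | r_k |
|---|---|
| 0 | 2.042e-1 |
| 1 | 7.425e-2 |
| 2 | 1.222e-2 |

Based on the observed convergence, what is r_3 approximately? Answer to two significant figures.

First estimate the order: p ≈ ln(r_2/r_1) / ln(r_1/r_0) = ln(1.222e-2/7.425e-2)/ln(7.425e-2/2.042e-1) = ln(0.164579)/ln(0.363614) ≈ 1.7836.
Then r_3 ≈ r_2·(r_2/r_1)^p = 1.222e-2·(0.164579)^1.7836 = 1.222e-2·0.0400245 ≈ 0.0004891.

4.9e-4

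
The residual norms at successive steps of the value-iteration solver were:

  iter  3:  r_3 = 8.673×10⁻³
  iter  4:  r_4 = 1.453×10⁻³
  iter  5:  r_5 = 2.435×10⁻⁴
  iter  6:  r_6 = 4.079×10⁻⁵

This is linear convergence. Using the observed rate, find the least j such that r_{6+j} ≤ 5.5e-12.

Rate ρ ≈ r_6/r_5 = 4.079×10⁻⁵/2.435×10⁻⁴ = 0.1675.
After j more steps, r_{6+j} ≈ 4.079×10⁻⁵·ρ^j; need ρ^j ≤ 5.5e-12/4.079×10⁻⁵ = 1.34837e-07.
j ≥ ln(1.34837e-07)/ln(0.1675) = -15.8192/-1.78677 = 8.854.
So 9 more iterations are needed.

9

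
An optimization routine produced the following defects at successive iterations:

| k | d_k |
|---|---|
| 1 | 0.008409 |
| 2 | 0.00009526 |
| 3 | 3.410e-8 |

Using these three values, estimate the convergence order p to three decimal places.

p ≈ ln(d_3/d_2) / ln(d_2/d_1)
  = ln(3.410e-8/0.00009526) / ln(0.00009526/0.008409)
  = ln(0.000357968) / ln(0.0113283)
  = -7.935067 / -4.480451 ≈ 1.771042

1.771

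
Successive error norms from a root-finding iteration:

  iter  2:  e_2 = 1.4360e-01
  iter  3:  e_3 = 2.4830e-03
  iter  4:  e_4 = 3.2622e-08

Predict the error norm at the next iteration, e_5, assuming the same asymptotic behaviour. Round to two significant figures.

First estimate the order: p ≈ ln(e_4/e_3) / ln(e_3/e_2) = ln(3.2622e-08/2.4830e-03)/ln(2.4830e-03/1.4360e-01) = ln(1.31381e-05)/ln(0.0172911) ≈ 2.7701.
Then e_5 ≈ e_4·(e_4/e_3)^p = 3.2622e-08·(1.31381e-05)^2.7701 = 3.2622e-08·3.00502e-14 ≈ 9.803e-22.

9.8e-22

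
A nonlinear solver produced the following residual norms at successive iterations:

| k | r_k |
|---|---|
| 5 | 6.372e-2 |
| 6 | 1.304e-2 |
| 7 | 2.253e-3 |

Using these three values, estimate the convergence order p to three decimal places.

p ≈ ln(r_7/r_6) / ln(r_6/r_5)
  = ln(2.253e-3/1.304e-2) / ln(1.304e-2/6.372e-2)
  = ln(0.172776) / ln(0.204645)
  = -1.755759 / -1.586479 ≈ 1.106702

1.107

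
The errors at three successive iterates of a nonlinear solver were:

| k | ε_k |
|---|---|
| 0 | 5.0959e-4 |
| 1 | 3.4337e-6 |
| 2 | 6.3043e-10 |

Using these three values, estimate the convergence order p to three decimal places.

p ≈ ln(ε_2/ε_1) / ln(ε_1/ε_0)
  = ln(6.3043e-10/3.4337e-6) / ln(3.4337e-6/5.0959e-4)
  = ln(0.000183601) / ln(0.00673816)
  = -8.602746 / -4.999968 ≈ 1.720560

1.721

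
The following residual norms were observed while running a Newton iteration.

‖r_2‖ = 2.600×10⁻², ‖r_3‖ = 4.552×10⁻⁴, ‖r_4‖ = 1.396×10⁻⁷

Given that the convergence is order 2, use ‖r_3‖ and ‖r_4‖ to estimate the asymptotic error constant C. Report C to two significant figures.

0.67

C ≈ ‖r_4‖ / ‖r_3‖^2
  = 1.396×10⁻⁷ / (4.552×10⁻⁴)^2
  = 1.396×10⁻⁷ / 2.07207e-07 ≈ 0.67372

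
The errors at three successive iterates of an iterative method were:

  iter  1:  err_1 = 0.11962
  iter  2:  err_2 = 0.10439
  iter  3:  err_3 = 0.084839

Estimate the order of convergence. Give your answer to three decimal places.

p ≈ ln(err_3/err_2) / ln(err_2/err_1)
  = ln(0.084839/0.10439) / ln(0.10439/0.11962)
  = ln(0.812712) / ln(0.87268)
  = -0.207378 / -0.136186 ≈ 1.522756

1.523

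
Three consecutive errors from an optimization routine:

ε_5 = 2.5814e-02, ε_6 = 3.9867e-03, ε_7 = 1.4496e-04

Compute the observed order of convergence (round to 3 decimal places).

p ≈ ln(ε_7/ε_6) / ln(ε_6/ε_5)
  = ln(1.4496e-04/3.9867e-03) / ln(3.9867e-03/2.5814e-02)
  = ln(0.0363609) / ln(0.154439)
  = -3.314261 / -1.867956 ≈ 1.774271

1.774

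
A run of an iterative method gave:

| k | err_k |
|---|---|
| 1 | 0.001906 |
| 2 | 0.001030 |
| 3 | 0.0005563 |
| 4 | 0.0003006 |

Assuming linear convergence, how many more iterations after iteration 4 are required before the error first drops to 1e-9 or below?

Rate ρ ≈ err_4/err_3 = 0.0003006/0.0005563 = 0.5404.
After j more steps, err_{4+j} ≈ 0.0003006·ρ^j; need ρ^j ≤ 1e-9/0.0003006 = 3.32668e-06.
j ≥ ln(3.32668e-06)/ln(0.5404) = -12.6135/-0.61545 = 20.495.
So 21 more iterations are needed.

21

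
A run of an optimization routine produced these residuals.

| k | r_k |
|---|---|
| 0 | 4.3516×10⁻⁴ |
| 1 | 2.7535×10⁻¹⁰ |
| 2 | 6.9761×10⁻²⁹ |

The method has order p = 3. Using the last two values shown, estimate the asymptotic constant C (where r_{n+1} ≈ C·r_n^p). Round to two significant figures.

3.3

C ≈ r_2 / r_1^3
  = 6.9761×10⁻²⁹ / (2.7535×10⁻¹⁰)^3
  = 6.9761×10⁻²⁹ / 2.08764e-29 ≈ 3.3416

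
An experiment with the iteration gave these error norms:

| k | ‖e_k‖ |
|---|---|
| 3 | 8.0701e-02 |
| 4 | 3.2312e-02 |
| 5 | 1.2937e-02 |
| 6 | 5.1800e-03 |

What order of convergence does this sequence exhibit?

Consecutive ratios: ‖e_6‖/‖e_5‖ = 5.1800e-03/1.2937e-02 = 0.400402, ‖e_5‖/‖e_4‖ = 1.2937e-02/3.2312e-02 = 0.400378.
p ≈ ln(0.400402)/ln(0.400378) = -0.9153/-0.9153 ≈ 1.00.
So the convergence is linear (order 1).

1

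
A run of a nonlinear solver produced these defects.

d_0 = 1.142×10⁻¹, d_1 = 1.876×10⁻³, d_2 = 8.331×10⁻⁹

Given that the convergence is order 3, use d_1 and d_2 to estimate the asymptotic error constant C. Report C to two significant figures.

1.3

C ≈ d_2 / d_1^3
  = 8.331×10⁻⁹ / (1.876×10⁻³)^3
  = 8.331×10⁻⁹ / 6.60235e-09 ≈ 1.2618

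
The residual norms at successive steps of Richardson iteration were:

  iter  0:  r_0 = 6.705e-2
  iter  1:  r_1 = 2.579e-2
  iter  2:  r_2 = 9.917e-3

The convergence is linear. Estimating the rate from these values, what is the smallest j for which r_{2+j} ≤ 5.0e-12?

Rate ρ ≈ r_2/r_1 = 9.917e-3/2.579e-2 = 0.3845.
After j more steps, r_{2+j} ≈ 9.917e-3·ρ^j; need ρ^j ≤ 5.0e-12/9.917e-3 = 5.04185e-10.
j ≥ ln(5.04185e-10)/ln(0.3845) = -21.4081/-0.95581 = 22.398.
So 23 more iterations are needed.

23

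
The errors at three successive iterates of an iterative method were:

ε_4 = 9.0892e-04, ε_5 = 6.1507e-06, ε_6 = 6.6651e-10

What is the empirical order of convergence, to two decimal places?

1.83

p ≈ ln(ε_6/ε_5) / ln(ε_5/ε_4)
  = ln(6.6651e-10/6.1507e-06) / ln(6.1507e-06/9.0892e-04)
  = ln(0.000108363) / ln(0.00676704)
  = -9.13002 / -4.99569 ≈ 1.82758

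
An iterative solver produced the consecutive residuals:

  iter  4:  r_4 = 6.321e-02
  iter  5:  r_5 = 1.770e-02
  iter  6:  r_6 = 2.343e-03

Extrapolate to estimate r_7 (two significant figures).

9.4e-5

First estimate the order: p ≈ ln(r_6/r_5) / ln(r_5/r_4) = ln(2.343e-03/1.770e-02)/ln(1.770e-02/6.321e-02) = ln(0.132373)/ln(0.280019) ≈ 1.5886.
Then r_7 ≈ r_6·(r_6/r_5)^p = 2.343e-03·(0.132373)^1.5886 = 2.343e-03·0.0402616 ≈ 9.433e-05.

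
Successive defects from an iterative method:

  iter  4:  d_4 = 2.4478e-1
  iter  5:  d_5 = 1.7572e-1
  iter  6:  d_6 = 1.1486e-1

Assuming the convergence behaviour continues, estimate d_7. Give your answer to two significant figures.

6.7e-2

First estimate the order: p ≈ ln(d_6/d_5) / ln(d_5/d_4) = ln(1.1486e-1/1.7572e-1)/ln(1.7572e-1/2.4478e-1) = ln(0.653654)/ln(0.717869) ≈ 1.2827.
Then d_7 ≈ d_6·(d_6/d_5)^p = 1.1486e-1·(0.653654)^1.2827 = 1.1486e-1·0.579625 ≈ 0.06658.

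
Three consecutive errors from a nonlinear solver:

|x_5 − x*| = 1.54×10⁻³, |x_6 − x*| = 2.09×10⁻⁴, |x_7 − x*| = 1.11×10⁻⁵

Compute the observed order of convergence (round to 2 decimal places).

p ≈ ln(|x_7 − x*|/|x_6 − x*|) / ln(|x_6 − x*|/|x_5 − x*|)
  = ln(1.11×10⁻⁵/2.09×10⁻⁴) / ln(2.09×10⁻⁴/1.54×10⁻³)
  = ln(0.05311) / ln(0.135714)
  = -2.93539 / -1.99721 ≈ 1.46975

1.47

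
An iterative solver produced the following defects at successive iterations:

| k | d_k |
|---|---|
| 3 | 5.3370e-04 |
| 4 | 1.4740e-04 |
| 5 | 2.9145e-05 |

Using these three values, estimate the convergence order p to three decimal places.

p ≈ ln(d_5/d_4) / ln(d_4/d_3)
  = ln(2.9145e-05/1.4740e-04) / ln(1.4740e-04/5.3370e-04)
  = ln(0.197727) / ln(0.276185)
  = -1.620868 / -1.286684 ≈ 1.259725

1.260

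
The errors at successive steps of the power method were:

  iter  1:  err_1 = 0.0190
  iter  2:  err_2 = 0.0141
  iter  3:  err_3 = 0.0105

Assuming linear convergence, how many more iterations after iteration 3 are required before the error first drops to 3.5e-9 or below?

Rate ρ ≈ err_3/err_2 = 0.0105/0.0141 = 0.7447.
After j more steps, err_{3+j} ≈ 0.0105·ρ^j; need ρ^j ≤ 3.5e-9/0.0105 = 3.33333e-07.
j ≥ ln(3.33333e-07)/ln(0.7447) = -14.9141/-0.29477 = 50.596.
So 51 more iterations are needed.

51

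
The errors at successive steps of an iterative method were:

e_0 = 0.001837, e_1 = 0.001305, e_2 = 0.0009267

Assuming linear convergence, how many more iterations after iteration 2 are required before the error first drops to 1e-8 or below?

Rate ρ ≈ e_2/e_1 = 0.0009267/0.001305 = 0.7101.
After j more steps, e_{2+j} ≈ 0.0009267·ρ^j; need ρ^j ≤ 1e-8/0.0009267 = 1.0791e-05.
j ≥ ln(1.0791e-05)/ln(0.7101) = -11.4368/-0.34235 = 33.407.
So 34 more iterations are needed.

34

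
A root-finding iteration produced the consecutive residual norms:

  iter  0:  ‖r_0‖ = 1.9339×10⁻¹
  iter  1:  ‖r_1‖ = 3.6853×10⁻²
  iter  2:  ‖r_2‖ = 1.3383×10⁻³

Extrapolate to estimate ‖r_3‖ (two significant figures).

1.8e-6

First estimate the order: p ≈ ln(‖r_2‖/‖r_1‖) / ln(‖r_1‖/‖r_0‖) = ln(1.3383×10⁻³/3.6853×10⁻²)/ln(3.6853×10⁻²/1.9339×10⁻¹) = ln(0.0363145)/ln(0.190563) ≈ 2.0000.
Then ‖r_3‖ ≈ ‖r_2‖·(‖r_2‖/‖r_1‖)^p = 1.3383×10⁻³·(0.0363145)^2.0000 = 1.3383×10⁻³·0.00131874 ≈ 1.765e-06.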